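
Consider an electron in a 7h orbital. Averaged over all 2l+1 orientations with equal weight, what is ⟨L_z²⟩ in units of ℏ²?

⟨L_z²⟩ = 10 ℏ²

7h means n = 7, l = 5.
m_l runs from −5 to 5, i.e. {-5, -4, -3, -2, -1, 0, 1, 2, 3, 4, 5}.
⟨L_z²⟩ = ℏ²·l(l+1)/3 = 10ℏ².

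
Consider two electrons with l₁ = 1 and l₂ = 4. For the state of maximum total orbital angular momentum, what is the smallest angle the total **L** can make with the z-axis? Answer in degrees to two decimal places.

θ_min ≈ 24.09°

By the triangle rule, |l₁ − l₂| ≤ L ≤ l₁ + l₂.
So L can be 3, 4, 5.
The maximum is L = 5, with |L_tot| = ℏ√(5·6) = √30 ℏ.
The minimum angle with z is arccos(5/√30) ≈ 24.09°.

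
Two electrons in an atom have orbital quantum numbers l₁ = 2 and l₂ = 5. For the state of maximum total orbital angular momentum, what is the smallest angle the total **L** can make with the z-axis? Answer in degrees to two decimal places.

By the triangle rule, |l₁ − l₂| ≤ L ≤ l₁ + l₂.
So L can be 3, 4, 5, 6, 7.
The maximum is L = 7, with |L_tot| = ℏ√(7·8) = 2√14 ℏ.
The minimum angle with z is arccos(7/√56) ≈ 20.70°.

θ_min ≈ 20.70°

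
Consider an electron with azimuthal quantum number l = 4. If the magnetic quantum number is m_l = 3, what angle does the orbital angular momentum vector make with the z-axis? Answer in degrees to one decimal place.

θ ≈ 47.9°

|L| = √(l(l+1)) ℏ = 2√5 ℏ.
L_z = m_l ℏ = 3ℏ.
cos θ = L_z/|L| = 3/√20, so θ ≈ 47.9°.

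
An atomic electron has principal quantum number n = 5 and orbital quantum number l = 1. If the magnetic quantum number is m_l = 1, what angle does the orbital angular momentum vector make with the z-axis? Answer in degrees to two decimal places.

θ ≈ 45.00°

|L| = ℏ√(l(l+1)) = √2 ℏ.
L_z = m_l ℏ = 1ℏ.
cos θ = L_z/|L| = 1/√2, so θ ≈ 45.00°.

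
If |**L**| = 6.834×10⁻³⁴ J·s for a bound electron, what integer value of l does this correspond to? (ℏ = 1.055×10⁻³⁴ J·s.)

l = 6

Dividing by ℏ: |L|/ℏ ≈ 6.478.
l(l+1) ≈ 6.478² ≈ 41.96, so l = 6.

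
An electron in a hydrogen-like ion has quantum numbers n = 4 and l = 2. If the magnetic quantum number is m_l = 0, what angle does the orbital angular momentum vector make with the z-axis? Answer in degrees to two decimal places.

θ ≈ 90.00°

|L|² = l(l+1)ℏ² = 6ℏ², so |L| = √6 ℏ.
L_z = m_l ℏ = 0ℏ.
cos θ = L_z/|L| = 0/√6, so θ ≈ 90.00°.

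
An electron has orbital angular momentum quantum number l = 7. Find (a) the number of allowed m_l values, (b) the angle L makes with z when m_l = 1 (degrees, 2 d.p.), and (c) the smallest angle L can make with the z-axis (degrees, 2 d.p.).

There are 2l+1 = 15 values of m_l.
For m_l = 1: cos θ = 1/√56, θ ≈ 82.32°.
cos θ_min = 7/√56, so θ_min ≈ 20.70°.

15 values; θ(m_l=1) ≈ 82.32°; θ_min ≈ 20.70°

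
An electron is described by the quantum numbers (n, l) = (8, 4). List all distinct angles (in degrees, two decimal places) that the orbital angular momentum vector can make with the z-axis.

θ ∈ {26.57°, 47.87°, 63.43°, 77.08°, 90.00°, 102.92°, 116.57°, 132.13°, 153.43°}

|L| = ℏ√(l(l+1)) = 2√5 ℏ.
cos θ = m_l/√20 for each m_l ∈ {-4, -3, -2, -1, 0, 1, 2, 3, 4}.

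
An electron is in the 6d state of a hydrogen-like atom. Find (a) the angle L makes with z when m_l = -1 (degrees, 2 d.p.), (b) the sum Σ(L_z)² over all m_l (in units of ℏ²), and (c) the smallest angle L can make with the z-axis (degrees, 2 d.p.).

θ(m_l=-1) ≈ 114.09°; Σ(L_z)² = 10 ℏ²; θ_min ≈ 35.26°

6d means n = 6, l = 2.
For m_l = -1: cos θ = -1/√6, θ ≈ 114.09°.
Σ m_l² = 10, so Σ(L_z)² = 10 ℏ².
cos θ_min = 2/√6, so θ_min ≈ 35.26°.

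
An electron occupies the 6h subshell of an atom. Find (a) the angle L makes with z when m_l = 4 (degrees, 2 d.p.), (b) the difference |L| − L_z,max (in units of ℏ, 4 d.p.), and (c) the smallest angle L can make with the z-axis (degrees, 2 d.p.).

The 6h subshell has l = 5.
For m_l = 4: cos θ = 4/√30, θ ≈ 43.09°.
|L| − L_z,max = (√30 − 5)ℏ ≈ 0.4772ℏ.
cos θ_min = 5/√30, so θ_min ≈ 24.09°.

θ(m_l=4) ≈ 43.09°; |L|−L_z,max ≈ 0.4772ℏ; θ_min ≈ 24.09°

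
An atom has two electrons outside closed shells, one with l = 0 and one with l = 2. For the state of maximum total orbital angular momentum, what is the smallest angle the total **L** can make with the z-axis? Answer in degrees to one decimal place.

Angular momentum addition gives L = |l₁ − l₂|, …, l₁ + l₂.
L ∈ {2}.
The maximum is L = 2, with |L_tot| = ℏ√(2·3) = √6 ℏ.
The minimum angle with z is arccos(2/√6) ≈ 35.3°.

θ_min ≈ 35.3°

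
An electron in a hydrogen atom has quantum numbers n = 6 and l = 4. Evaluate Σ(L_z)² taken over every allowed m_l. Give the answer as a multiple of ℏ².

The allowed m_l values are -4, -3, -2, -1, 0, 1, 2, 3, 4.
Σ m_l² = l(l+1)(2l+1)/3 = 4·5·9/3 = 60.

Σ(L_z)² = 60 ℏ²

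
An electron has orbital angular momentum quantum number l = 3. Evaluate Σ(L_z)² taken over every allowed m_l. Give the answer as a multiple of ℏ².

The allowed m_l values are -3, -2, -1, 0, 1, 2, 3.
Σ m_l² = l(l+1)(2l+1)/3 = 3·4·7/3 = 28.

Σ(L_z)² = 28 ℏ²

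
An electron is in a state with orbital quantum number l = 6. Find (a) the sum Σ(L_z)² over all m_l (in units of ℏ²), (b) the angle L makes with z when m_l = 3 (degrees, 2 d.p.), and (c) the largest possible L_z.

Σ m_l² = 182, so Σ(L_z)² = 182 ℏ².
For m_l = 3: cos θ = 3/√42, θ ≈ 62.42°.
L_z,max = lℏ = 6ℏ.

Σ(L_z)² = 182 ℏ²; θ(m_l=3) ≈ 62.42°; L_z,max = 6ℏ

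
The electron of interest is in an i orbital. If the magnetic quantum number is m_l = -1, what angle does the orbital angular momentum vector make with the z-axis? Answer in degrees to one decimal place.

θ ≈ 98.9°

The letter i corresponds to l = 6.
|L| = √(l(l+1)) ℏ = √42 ℏ.
L_z = m_l ℏ = −1ℏ.
cos θ = L_z/|L| = -1/√42, so θ ≈ 98.9°.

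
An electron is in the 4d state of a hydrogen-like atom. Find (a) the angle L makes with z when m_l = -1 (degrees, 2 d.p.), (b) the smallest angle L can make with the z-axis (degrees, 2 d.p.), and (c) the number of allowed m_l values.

For 4d, l = 2.
For m_l = -1: cos θ = -1/√6, θ ≈ 114.09°.
cos θ_min = 2/√6, so θ_min ≈ 35.26°.
There are 2l+1 = 5 values of m_l.

θ(m_l=-1) ≈ 114.09°; θ_min ≈ 35.26°; 5 values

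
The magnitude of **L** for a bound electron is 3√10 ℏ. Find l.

l = 9

Since |L|² = l(l+1)ℏ², l(l+1) = 90.
l² + l − 90 = 0 ⇒ l = 9.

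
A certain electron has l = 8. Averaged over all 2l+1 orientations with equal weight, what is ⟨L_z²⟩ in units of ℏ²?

m_l runs from −8 to 8, i.e. {-8, -7, -6, -5, -4, -3, -2, -1, 0, 1, 2, 3, 4, 5, 6, 7, 8}.
⟨L_z²⟩ = ℏ²·l(l+1)/3 = 24ℏ².

⟨L_z²⟩ = 24 ℏ²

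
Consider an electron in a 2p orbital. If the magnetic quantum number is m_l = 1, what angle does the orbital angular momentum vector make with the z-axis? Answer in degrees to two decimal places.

For 2p, l = 1.
|L|² = l(l+1)ℏ² = 2ℏ², so |L| = √2 ℏ.
L_z = m_l ℏ = 1ℏ.
cos θ = L_z/|L| = 1/√2, so θ ≈ 45.00°.

θ ≈ 45.00°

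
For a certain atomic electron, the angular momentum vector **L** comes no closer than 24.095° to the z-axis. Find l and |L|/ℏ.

cos θ_min = l/√(l(l+1)) = √(l/(l+1)), so l/(l+1) = cos²(24.095°) = 0.8333.
l = cos²θ/sin²θ ≈ 5.
Then |L| = ℏ√(5·6) = √30 ℏ.

l = 5, |L| = √30 ℏ ≈ 5.477ℏ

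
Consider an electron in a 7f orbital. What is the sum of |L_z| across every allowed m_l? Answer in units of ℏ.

For 7f, l = 3.
The allowed m_l values are -3, -2, -1, 0, 1, 2, 3.
Σ|m_l| = 2·3(3+1)/2 = 12.

Σ|L_z| = 12 ℏ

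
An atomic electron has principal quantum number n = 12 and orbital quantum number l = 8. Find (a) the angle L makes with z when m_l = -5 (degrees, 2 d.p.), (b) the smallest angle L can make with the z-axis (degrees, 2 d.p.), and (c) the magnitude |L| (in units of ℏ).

θ(m_l=-5) ≈ 126.10°; θ_min ≈ 19.47°; |L| = 6√2 ℏ ≈ 8.485ℏ

For m_l = -5: cos θ = -5/√72, θ ≈ 126.10°.
cos θ_min = 8/√72, so θ_min ≈ 19.47°.
|L| = ℏ√(8·9) = 6√2 ℏ ≈ 8.485ℏ.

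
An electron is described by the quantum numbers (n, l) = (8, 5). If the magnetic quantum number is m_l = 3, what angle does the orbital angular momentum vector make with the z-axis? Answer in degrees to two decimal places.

θ ≈ 56.79°

|L| = √(l(l+1)) ℏ = √30 ℏ.
L_z = m_l ℏ = 3ℏ.
cos θ = L_z/|L| = 3/√30, so θ ≈ 56.79°.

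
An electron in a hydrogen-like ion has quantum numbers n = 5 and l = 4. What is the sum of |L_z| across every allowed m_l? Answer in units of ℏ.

Σ|L_z| = 20 ℏ

m_l ∈ {-4, -3, -2, -1, 0, 1, 2, 3, 4}.
Σ|m_l| = 2·4(4+1)/2 = 20.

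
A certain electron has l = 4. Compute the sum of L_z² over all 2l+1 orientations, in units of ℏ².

Σ(L_z)² = 60 ℏ²

m_l runs from −4 to 4, i.e. {-4, -3, -2, -1, 0, 1, 2, 3, 4}.
Σ m_l² = 2·(1 + 4 + 9 + 16) = 60.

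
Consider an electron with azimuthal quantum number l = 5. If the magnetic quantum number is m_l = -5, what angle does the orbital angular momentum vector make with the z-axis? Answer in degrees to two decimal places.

θ ≈ 155.91°

|L|² = l(l+1)ℏ² = 30ℏ², so |L| = √30 ℏ.
L_z = m_l ℏ = −5ℏ.
cos θ = L_z/|L| = -5/√30, so θ ≈ 155.91°.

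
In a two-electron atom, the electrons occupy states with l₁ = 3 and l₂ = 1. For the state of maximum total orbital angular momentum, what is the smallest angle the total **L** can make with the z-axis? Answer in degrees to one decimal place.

By the triangle rule, |l₁ − l₂| ≤ L ≤ l₁ + l₂.
So L can be 2, 3, 4.
The maximum is L = 4, with |L_tot| = ℏ√(4·5) = 2√5 ℏ.
The minimum angle with z is arccos(4/√20) ≈ 26.6°.

θ_min ≈ 26.6°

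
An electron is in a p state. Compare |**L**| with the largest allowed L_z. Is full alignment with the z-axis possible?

No: L_z,max = 1ℏ < |L| = √2 ℏ ≈ 1.414ℏ

The letter p corresponds to l = 1.
|L| = √2 ℏ ≈ 1.4142ℏ, while L_z,max = lℏ = 1ℏ.
Since |L| > L_z,max, the vector can never point exactly along z; the closest it comes is θ_min = arccos(1/√2) ≈ 45.0°.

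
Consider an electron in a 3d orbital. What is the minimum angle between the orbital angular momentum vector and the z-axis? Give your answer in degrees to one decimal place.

The 3d subshell has l = 2.
|L| = ℏ√(l(l+1)) = √6 ℏ.
The smallest angle corresponds to the largest L_z, i.e. m_l = l = 2, giving L_z = 2ℏ.
cos θ_min = 2/√6, so θ_min ≈ 35.3°.

θ_min ≈ 35.3°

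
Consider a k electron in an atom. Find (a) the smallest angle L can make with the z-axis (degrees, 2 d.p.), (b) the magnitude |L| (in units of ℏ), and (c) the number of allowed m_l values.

K corresponds to l = 7.
cos θ_min = 7/√56, so θ_min ≈ 20.70°.
|L| = ℏ√(7·8) = 2√14 ℏ ≈ 7.483ℏ.
There are 2l+1 = 15 values of m_l.

θ_min ≈ 20.70°; |L| = 2√14 ℏ ≈ 7.483ℏ; 15 values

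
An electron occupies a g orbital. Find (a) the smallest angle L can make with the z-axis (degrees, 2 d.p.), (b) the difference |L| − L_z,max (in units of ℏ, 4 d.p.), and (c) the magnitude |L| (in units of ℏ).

θ_min ≈ 26.57°; |L|−L_z,max ≈ 0.4721ℏ; |L| = 2√5 ℏ ≈ 4.472ℏ

A g state has l = 4.
cos θ_min = 4/√20, so θ_min ≈ 26.57°.
|L| − L_z,max = (2√5 − 4)ℏ ≈ 0.4721ℏ.
|L| = ℏ√(4·5) = 2√5 ℏ ≈ 4.472ℏ.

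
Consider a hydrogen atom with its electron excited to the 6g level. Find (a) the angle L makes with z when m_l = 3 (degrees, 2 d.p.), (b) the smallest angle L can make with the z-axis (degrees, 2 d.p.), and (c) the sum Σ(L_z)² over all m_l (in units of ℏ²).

The 6g level has l = 4.
For m_l = 3: cos θ = 3/√20, θ ≈ 47.87°.
cos θ_min = 4/√20, so θ_min ≈ 26.57°.
Σ m_l² = 60, so Σ(L_z)² = 60 ℏ².

θ(m_l=3) ≈ 47.87°; θ_min ≈ 26.57°; Σ(L_z)² = 60 ℏ²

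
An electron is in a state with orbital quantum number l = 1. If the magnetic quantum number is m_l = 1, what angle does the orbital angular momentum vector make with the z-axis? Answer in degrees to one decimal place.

|L| = ℏ√(l(l+1)) = √2 ℏ.
L_z = m_l ℏ = 1ℏ.
cos θ = L_z/|L| = 1/√2, so θ ≈ 45.0°.

θ ≈ 45.0°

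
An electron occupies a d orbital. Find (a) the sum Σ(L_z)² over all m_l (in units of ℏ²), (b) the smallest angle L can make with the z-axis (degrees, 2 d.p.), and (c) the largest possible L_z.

Σ(L_z)² = 10 ℏ²; θ_min ≈ 35.26°; L_z,max = 2ℏ

A d state has l = 2.
Σ m_l² = 10, so Σ(L_z)² = 10 ℏ².
cos θ_min = 2/√6, so θ_min ≈ 35.26°.
L_z,max = lℏ = 2ℏ.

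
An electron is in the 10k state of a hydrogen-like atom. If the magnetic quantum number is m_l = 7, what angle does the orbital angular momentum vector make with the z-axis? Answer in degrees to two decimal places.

θ ≈ 20.70°

10k means n = 10, l = 7.
|L| = √(l(l+1)) ℏ = 2√14 ℏ.
L_z = m_l ℏ = 7ℏ.
cos θ = L_z/|L| = 7/√56, so θ ≈ 20.70°.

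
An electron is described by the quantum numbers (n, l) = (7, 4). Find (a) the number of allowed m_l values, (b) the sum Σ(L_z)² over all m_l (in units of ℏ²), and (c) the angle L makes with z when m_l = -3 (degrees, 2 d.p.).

9 values; Σ(L_z)² = 60 ℏ²; θ(m_l=-3) ≈ 132.13°

There are 2l+1 = 9 values of m_l.
Σ m_l² = 60, so Σ(L_z)² = 60 ℏ².
For m_l = -3: cos θ = -3/√20, θ ≈ 132.13°.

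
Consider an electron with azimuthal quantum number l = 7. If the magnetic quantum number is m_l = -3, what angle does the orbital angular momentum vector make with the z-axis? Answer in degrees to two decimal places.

θ ≈ 113.63°

|L|² = l(l+1)ℏ² = 56ℏ², so |L| = 2√14 ℏ.
L_z = m_l ℏ = −3ℏ.
cos θ = L_z/|L| = -3/√56, so θ ≈ 113.63°.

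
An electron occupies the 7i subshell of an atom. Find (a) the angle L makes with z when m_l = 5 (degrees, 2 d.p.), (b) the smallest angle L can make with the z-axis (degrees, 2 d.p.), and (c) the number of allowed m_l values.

7i means n = 7, l = 6.
For m_l = 5: cos θ = 5/√42, θ ≈ 39.51°.
cos θ_min = 6/√42, so θ_min ≈ 22.21°.
There are 2l+1 = 13 values of m_l.

θ(m_l=5) ≈ 39.51°; θ_min ≈ 22.21°; 13 values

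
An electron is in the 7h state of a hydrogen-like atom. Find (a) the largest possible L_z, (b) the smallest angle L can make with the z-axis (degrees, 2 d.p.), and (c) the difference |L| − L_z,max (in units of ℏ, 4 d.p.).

The 7h subshell has l = 5.
L_z,max = lℏ = 5ℏ.
cos θ_min = 5/√30, so θ_min ≈ 24.09°.
|L| − L_z,max = (√30 − 5)ℏ ≈ 0.4772ℏ.

L_z,max = 5ℏ; θ_min ≈ 24.09°; |L|−L_z,max ≈ 0.4772ℏ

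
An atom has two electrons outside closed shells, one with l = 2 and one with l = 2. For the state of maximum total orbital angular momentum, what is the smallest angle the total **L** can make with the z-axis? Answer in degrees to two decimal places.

θ_min ≈ 26.57°

The total orbital quantum number L ranges from |l₁ − l₂| to l₁ + l₂ in integer steps.
So L can be 0, 1, 2, 3, 4.
The maximum is L = 4, with |L_tot| = ℏ√(4·5) = 2√5 ℏ.
The minimum angle with z is arccos(4/√20) ≈ 26.57°.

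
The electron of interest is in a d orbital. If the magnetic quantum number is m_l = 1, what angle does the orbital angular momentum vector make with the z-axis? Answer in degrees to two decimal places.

The letter d corresponds to l = 2.
|L|² = l(l+1)ℏ² = 6ℏ², so |L| = √6 ℏ.
L_z = m_l ℏ = 1ℏ.
cos θ = L_z/|L| = 1/√6, so θ ≈ 65.91°.

θ ≈ 65.91°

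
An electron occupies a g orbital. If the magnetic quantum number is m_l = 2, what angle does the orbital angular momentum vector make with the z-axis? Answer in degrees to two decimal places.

G corresponds to l = 4.
|L| = ℏ√(l(l+1)) = 2√5 ℏ.
L_z = m_l ℏ = 2ℏ.
cos θ = L_z/|L| = 2/√20, so θ ≈ 63.43°.

θ ≈ 63.43°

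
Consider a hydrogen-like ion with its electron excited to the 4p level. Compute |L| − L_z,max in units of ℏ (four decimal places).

The 4p level has l = 1.
|L| = √2 ℏ ≈ 1.4142ℏ, while L_z,max = lℏ = 1ℏ.
The difference is (√2 − 1)ℏ ≈ 0.4142ℏ.

|L| − L_z,max ≈ 0.4142ℏ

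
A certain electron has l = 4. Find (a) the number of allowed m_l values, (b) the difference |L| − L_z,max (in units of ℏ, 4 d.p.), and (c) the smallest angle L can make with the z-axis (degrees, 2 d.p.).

There are 2l+1 = 9 values of m_l.
|L| − L_z,max = (2√5 − 4)ℏ ≈ 0.4721ℏ.
cos θ_min = 4/√20, so θ_min ≈ 26.57°.

9 values; |L|−L_z,max ≈ 0.4721ℏ; θ_min ≈ 26.57°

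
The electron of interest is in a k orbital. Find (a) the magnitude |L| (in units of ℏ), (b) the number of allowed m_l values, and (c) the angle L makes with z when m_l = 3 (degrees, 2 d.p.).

|L| = 2√14 ℏ ≈ 7.483ℏ; 15 values; θ(m_l=3) ≈ 66.37°

A k state has l = 7.
|L| = ℏ√(7·8) = 2√14 ℏ ≈ 7.483ℏ.
There are 2l+1 = 15 values of m_l.
For m_l = 3: cos θ = 3/√56, θ ≈ 66.37°.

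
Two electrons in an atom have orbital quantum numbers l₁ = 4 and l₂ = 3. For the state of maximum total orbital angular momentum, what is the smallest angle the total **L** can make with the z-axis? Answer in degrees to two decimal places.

θ_min ≈ 20.70°

The total orbital quantum number L ranges from |l₁ − l₂| to l₁ + l₂ in integer steps.
So L can be 1, 2, 3, 4, 5, 6, 7.
The maximum is L = 7, with |L_tot| = ℏ√(7·8) = 2√14 ℏ.
The minimum angle with z is arccos(7/√56) ≈ 20.70°.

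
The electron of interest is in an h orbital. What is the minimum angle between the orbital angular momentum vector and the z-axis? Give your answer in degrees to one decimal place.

An h state has l = 5.
|L|² = l(l+1)ℏ² = 30ℏ², so |L| = √30 ℏ.
The smallest angle corresponds to the largest L_z, i.e. m_l = l = 5, giving L_z = 5ℏ.
cos θ_min = 5/√30, so θ_min ≈ 24.1°.

θ_min ≈ 24.1°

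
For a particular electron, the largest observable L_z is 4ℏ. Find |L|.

The maximum L_z equals lℏ, giving l = 4.
|L| = ℏ√(l(l+1)) = 2√5 ℏ.

|L| = 2√5 ℏ ≈ 4.472ℏ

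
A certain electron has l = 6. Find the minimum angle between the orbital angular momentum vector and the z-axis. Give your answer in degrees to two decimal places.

|L| = ℏ√(l(l+1)) = √42 ℏ.
The smallest angle corresponds to the largest L_z, i.e. m_l = l = 6, giving L_z = 6ℏ.
cos θ_min = 6/√42, so θ_min ≈ 22.21°.

θ_min ≈ 22.21°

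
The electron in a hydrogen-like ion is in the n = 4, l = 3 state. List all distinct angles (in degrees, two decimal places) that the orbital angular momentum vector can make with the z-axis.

θ ∈ {30.00°, 54.74°, 73.22°, 90.00°, 106.78°, 125.26°, 150.00°}

|L| = ℏ√(l(l+1)) = 2√3 ℏ.
cos θ = m_l/√12 for each m_l ∈ {-3, -2, -1, 0, 1, 2, 3}.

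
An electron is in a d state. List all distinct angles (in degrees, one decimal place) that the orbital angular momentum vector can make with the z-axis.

A d state has l = 2.
|L| = √(l(l+1)) ℏ = √6 ℏ.
cos θ = m_l/√6 for each m_l ∈ {-2, -1, 0, 1, 2}.

θ ∈ {35.3°, 65.9°, 90.0°, 114.1°, 144.7°}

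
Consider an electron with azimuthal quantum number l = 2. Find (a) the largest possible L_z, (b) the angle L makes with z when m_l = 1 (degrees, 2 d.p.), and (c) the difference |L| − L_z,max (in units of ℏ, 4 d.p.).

L_z,max = lℏ = 2ℏ.
For m_l = 1: cos θ = 1/√6, θ ≈ 65.91°.
|L| − L_z,max = (√6 − 2)ℏ ≈ 0.4495ℏ.

L_z,max = 2ℏ; θ(m_l=1) ≈ 65.91°; |L|−L_z,max ≈ 0.4495ℏ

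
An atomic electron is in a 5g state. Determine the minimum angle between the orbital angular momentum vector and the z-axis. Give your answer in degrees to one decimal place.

θ_min ≈ 26.6°

The 5g subshell has l = 4.
|L| = ℏ√(l(l+1)) = 2√5 ℏ.
The smallest angle corresponds to the largest L_z, i.e. m_l = l = 4, giving L_z = 4ℏ.
cos θ_min = 4/√20, so θ_min ≈ 26.6°.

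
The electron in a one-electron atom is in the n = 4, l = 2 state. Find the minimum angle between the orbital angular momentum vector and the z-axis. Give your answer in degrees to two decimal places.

θ_min ≈ 35.26°

|L| = ℏ√(l(l+1)) = √6 ℏ.
The smallest angle corresponds to the largest L_z, i.e. m_l = l = 2, giving L_z = 2ℏ.
cos θ_min = 2/√6, so θ_min ≈ 35.26°.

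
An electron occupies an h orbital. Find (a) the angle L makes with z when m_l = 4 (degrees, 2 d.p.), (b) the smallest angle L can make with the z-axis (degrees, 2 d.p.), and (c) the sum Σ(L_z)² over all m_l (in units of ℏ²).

An h state has l = 5.
For m_l = 4: cos θ = 4/√30, θ ≈ 43.09°.
cos θ_min = 5/√30, so θ_min ≈ 24.09°.
Σ m_l² = 110, so Σ(L_z)² = 110 ℏ².

θ(m_l=4) ≈ 43.09°; θ_min ≈ 24.09°; Σ(L_z)² = 110 ℏ²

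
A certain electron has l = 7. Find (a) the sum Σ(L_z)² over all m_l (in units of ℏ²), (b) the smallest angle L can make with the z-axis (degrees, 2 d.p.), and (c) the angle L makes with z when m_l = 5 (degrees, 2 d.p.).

Σ m_l² = 280, so Σ(L_z)² = 280 ℏ².
cos θ_min = 7/√56, so θ_min ≈ 20.70°.
For m_l = 5: cos θ = 5/√56, θ ≈ 48.08°.

Σ(L_z)² = 280 ℏ²; θ_min ≈ 20.70°; θ(m_l=5) ≈ 48.08°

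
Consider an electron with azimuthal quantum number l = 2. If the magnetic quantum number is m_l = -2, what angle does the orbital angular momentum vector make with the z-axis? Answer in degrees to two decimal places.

|L|² = l(l+1)ℏ² = 6ℏ², so |L| = √6 ℏ.
L_z = m_l ℏ = −2ℏ.
cos θ = L_z/|L| = -2/√6, so θ ≈ 144.74°.

θ ≈ 144.74°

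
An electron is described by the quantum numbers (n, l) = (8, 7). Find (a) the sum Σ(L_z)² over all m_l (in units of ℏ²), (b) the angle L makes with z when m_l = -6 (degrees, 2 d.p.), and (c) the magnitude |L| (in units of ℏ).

Σ m_l² = 280, so Σ(L_z)² = 280 ℏ².
For m_l = -6: cos θ = -6/√56, θ ≈ 143.30°.
|L| = ℏ√(7·8) = 2√14 ℏ ≈ 7.483ℏ.

Σ(L_z)² = 280 ℏ²; θ(m_l=-6) ≈ 143.30°; |L| = 2√14 ℏ ≈ 7.483ℏ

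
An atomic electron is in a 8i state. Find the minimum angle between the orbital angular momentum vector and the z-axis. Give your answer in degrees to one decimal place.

θ_min ≈ 22.2°

8i means n = 8, l = 6.
|L| = √(l(l+1)) ℏ = √42 ℏ.
The smallest angle corresponds to the largest L_z, i.e. m_l = l = 6, giving L_z = 6ℏ.
cos θ_min = 6/√42, so θ_min ≈ 22.2°.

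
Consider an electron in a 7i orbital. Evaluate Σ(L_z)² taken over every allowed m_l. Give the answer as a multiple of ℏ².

The 7i subshell has l = 6.
m_l runs from −6 to 6, i.e. {-6, -5, -4, -3, -2, -1, 0, 1, 2, 3, 4, 5, 6}.
Σ m_l² = l(l+1)(2l+1)/3 = 6·7·13/3 = 182.

Σ(L_z)² = 182 ℏ²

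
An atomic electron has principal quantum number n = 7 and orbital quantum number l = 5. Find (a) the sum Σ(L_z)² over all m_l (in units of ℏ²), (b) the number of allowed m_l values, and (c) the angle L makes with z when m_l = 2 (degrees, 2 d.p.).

Σ(L_z)² = 110 ℏ²; 11 values; θ(m_l=2) ≈ 68.58°

Σ m_l² = 110, so Σ(L_z)² = 110 ℏ².
There are 2l+1 = 11 values of m_l.
For m_l = 2: cos θ = 2/√30, θ ≈ 68.58°.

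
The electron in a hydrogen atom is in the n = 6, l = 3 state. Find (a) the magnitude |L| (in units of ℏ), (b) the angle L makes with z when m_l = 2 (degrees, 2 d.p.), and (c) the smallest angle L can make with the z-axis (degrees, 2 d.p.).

|L| = ℏ√(3·4) = 2√3 ℏ ≈ 3.464ℏ.
For m_l = 2: cos θ = 2/√12, θ ≈ 54.74°.
cos θ_min = 3/√12, so θ_min ≈ 30.00°.

|L| = 2√3 ℏ ≈ 3.464ℏ; θ(m_l=2) ≈ 54.74°; θ_min ≈ 30.00°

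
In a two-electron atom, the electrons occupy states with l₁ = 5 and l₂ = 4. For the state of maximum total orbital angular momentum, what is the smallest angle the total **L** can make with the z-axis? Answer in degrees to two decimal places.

θ_min ≈ 18.43°

Angular momentum addition gives L = |l₁ − l₂|, …, l₁ + l₂.
Allowed values: L = 1, 2, 3, 4, 5, 6, 7, 8, 9.
The maximum is L = 9, with |L_tot| = ℏ√(9·10) = 3√10 ℏ.
The minimum angle with z is arccos(9/√90) ≈ 18.43°.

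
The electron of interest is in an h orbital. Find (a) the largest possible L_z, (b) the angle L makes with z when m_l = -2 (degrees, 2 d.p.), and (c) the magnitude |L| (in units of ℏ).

For an h orbital, l = 5.
L_z,max = lℏ = 5ℏ.
For m_l = -2: cos θ = -2/√30, θ ≈ 111.42°.
|L| = ℏ√(5·6) = √30 ℏ ≈ 5.477ℏ.

L_z,max = 5ℏ; θ(m_l=-2) ≈ 111.42°; |L| = √30 ℏ ≈ 5.477ℏ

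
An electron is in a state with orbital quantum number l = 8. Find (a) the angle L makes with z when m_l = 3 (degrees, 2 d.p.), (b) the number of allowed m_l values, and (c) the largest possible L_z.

For m_l = 3: cos θ = 3/√72, θ ≈ 69.30°.
There are 2l+1 = 17 values of m_l.
L_z,max = lℏ = 8ℏ.

θ(m_l=3) ≈ 69.30°; 17 values; L_z,max = 8ℏ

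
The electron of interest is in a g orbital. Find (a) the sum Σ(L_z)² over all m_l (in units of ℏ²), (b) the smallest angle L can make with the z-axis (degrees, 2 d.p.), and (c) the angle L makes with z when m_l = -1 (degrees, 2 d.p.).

A g state has l = 4.
Σ m_l² = 60, so Σ(L_z)² = 60 ℏ².
cos θ_min = 4/√20, so θ_min ≈ 26.57°.
For m_l = -1: cos θ = -1/√20, θ ≈ 102.92°.

Σ(L_z)² = 60 ℏ²; θ_min ≈ 26.57°; θ(m_l=-1) ≈ 102.92°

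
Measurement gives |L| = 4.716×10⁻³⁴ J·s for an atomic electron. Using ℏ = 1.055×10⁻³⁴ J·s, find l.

In units of ℏ, |L| ≈ 4.470.
(|L|/ℏ)² = l(l+1) ≈ 19.98 ⇒ l = 4.

l = 4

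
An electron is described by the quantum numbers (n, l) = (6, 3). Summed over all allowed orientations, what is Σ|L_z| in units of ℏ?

Σ|L_z| = 12 ℏ

m_l ∈ {-3, -2, -1, 0, 1, 2, 3}.
Σ|m_l| = 2(1+2+…+3) = 12.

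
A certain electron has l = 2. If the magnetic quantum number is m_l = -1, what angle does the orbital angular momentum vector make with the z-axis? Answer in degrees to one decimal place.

|L| = √(l(l+1)) ℏ = √6 ℏ.
L_z = m_l ℏ = −1ℏ.
cos θ = L_z/|L| = -1/√6, so θ ≈ 114.1°.

θ ≈ 114.1°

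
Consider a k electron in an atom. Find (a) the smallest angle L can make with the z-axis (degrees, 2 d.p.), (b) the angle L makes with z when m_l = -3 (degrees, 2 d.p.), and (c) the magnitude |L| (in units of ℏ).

θ_min ≈ 20.70°; θ(m_l=-3) ≈ 113.63°; |L| = 2√14 ℏ ≈ 7.483ℏ

K corresponds to l = 7.
cos θ_min = 7/√56, so θ_min ≈ 20.70°.
For m_l = -3: cos θ = -3/√56, θ ≈ 113.63°.
|L| = ℏ√(7·8) = 2√14 ℏ ≈ 7.483ℏ.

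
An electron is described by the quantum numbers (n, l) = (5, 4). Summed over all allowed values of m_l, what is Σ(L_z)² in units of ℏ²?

Σ(L_z)² = 60 ℏ²

m_l ∈ {-4, -3, -2, -1, 0, 1, 2, 3, 4}.
Σ m_l² = l(l+1)(2l+1)/3 = 4·5·9/3 = 60.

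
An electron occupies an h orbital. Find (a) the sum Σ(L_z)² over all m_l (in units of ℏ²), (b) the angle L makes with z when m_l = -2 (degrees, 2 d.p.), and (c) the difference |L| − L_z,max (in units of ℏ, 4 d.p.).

Σ(L_z)² = 110 ℏ²; θ(m_l=-2) ≈ 111.42°; |L|−L_z,max ≈ 0.4772ℏ

H corresponds to l = 5.
Σ m_l² = 110, so Σ(L_z)² = 110 ℏ².
For m_l = -2: cos θ = -2/√30, θ ≈ 111.42°.
|L| − L_z,max = (√30 − 5)ℏ ≈ 0.4772ℏ.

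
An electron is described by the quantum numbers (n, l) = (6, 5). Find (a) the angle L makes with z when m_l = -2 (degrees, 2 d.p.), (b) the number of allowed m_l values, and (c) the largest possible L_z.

θ(m_l=-2) ≈ 111.42°; 11 values; L_z,max = 5ℏ

For m_l = -2: cos θ = -2/√30, θ ≈ 111.42°.
There are 2l+1 = 11 values of m_l.
L_z,max = lℏ = 5ℏ.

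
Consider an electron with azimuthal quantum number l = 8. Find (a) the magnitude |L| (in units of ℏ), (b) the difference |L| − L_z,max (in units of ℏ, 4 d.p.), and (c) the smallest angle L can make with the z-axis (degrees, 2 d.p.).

|L| = ℏ√(8·9) = 6√2 ℏ ≈ 8.485ℏ.
|L| − L_z,max = (6√2 − 8)ℏ ≈ 0.4853ℏ.
cos θ_min = 8/√72, so θ_min ≈ 19.47°.

|L| = 6√2 ℏ ≈ 8.485ℏ; |L|−L_z,max ≈ 0.4853ℏ; θ_min ≈ 19.47°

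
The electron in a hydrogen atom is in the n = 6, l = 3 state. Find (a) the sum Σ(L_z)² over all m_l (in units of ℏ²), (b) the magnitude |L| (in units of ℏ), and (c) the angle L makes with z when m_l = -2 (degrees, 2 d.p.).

Σ(L_z)² = 28 ℏ²; |L| = 2√3 ℏ ≈ 3.464ℏ; θ(m_l=-2) ≈ 125.26°

Σ m_l² = 28, so Σ(L_z)² = 28 ℏ².
|L| = ℏ√(3·4) = 2√3 ℏ ≈ 3.464ℏ.
For m_l = -2: cos θ = -2/√12, θ ≈ 125.26°.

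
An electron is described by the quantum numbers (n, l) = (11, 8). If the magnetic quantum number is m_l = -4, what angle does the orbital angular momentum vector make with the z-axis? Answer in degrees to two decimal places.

θ ≈ 118.13°

|L| = ℏ√(l(l+1)) = 6√2 ℏ.
L_z = m_l ℏ = −4ℏ.
cos θ = L_z/|L| = -4/√72, so θ ≈ 118.13°.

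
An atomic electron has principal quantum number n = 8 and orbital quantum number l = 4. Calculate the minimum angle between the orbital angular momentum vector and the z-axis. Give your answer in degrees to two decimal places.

|L|² = l(l+1)ℏ² = 20ℏ², so |L| = 2√5 ℏ.
The smallest angle corresponds to the largest L_z, i.e. m_l = l = 4, giving L_z = 4ℏ.
cos θ_min = 4/√20, so θ_min ≈ 26.57°.

θ_min ≈ 26.57°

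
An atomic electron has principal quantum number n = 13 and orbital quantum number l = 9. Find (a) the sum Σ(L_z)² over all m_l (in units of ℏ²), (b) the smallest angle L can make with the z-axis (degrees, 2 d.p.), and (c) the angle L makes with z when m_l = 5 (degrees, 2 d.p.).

Σ m_l² = 570, so Σ(L_z)² = 570 ℏ².
cos θ_min = 9/√90, so θ_min ≈ 18.43°.
For m_l = 5: cos θ = 5/√90, θ ≈ 58.19°.

Σ(L_z)² = 570 ℏ²; θ_min ≈ 18.43°; θ(m_l=5) ≈ 58.19°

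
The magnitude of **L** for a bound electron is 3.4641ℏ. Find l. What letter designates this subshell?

l = 3 (f orbital)

|L| = ℏ√(l(l+1)), so l(l+1) = 12.
Solving: l = 3.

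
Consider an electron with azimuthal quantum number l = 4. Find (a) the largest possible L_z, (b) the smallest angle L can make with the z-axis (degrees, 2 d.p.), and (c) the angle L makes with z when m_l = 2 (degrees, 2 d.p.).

L_z,max = 4ℏ; θ_min ≈ 26.57°; θ(m_l=2) ≈ 63.43°

L_z,max = lℏ = 4ℏ.
cos θ_min = 4/√20, so θ_min ≈ 26.57°.
For m_l = 2: cos θ = 2/√20, θ ≈ 63.43°.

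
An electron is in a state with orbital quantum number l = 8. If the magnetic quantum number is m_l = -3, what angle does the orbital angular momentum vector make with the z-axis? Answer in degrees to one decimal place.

θ ≈ 110.7°

|L| = √(l(l+1)) ℏ = 6√2 ℏ.
L_z = m_l ℏ = −3ℏ.
cos θ = L_z/|L| = -3/√72, so θ ≈ 110.7°.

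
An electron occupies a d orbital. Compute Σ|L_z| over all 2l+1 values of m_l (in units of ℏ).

For a d orbital, l = 2.
The allowed m_l values are -2, -1, 0, 1, 2.
Σ|m_l| = 2·2(2+1)/2 = 6.

Σ|L_z| = 6 ℏ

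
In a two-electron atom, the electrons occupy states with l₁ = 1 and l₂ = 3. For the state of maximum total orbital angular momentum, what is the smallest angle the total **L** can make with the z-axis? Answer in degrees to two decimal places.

By the triangle rule, |l₁ − l₂| ≤ L ≤ l₁ + l₂.
L ∈ {2, 3, 4}.
The maximum is L = 4, with |L_tot| = ℏ√(4·5) = 2√5 ℏ.
The minimum angle with z is arccos(4/√20) ≈ 26.57°.

θ_min ≈ 26.57°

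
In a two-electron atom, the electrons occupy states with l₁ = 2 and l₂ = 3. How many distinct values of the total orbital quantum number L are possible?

5

The total orbital quantum number L ranges from |l₁ − l₂| to l₁ + l₂ in integer steps.
L ∈ {1, 2, 3, 4, 5}.
That is 5 values.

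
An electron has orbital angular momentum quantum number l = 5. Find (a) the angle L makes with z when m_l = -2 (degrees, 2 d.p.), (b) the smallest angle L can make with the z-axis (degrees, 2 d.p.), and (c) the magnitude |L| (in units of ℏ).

θ(m_l=-2) ≈ 111.42°; θ_min ≈ 24.09°; |L| = √30 ℏ ≈ 5.477ℏ

For m_l = -2: cos θ = -2/√30, θ ≈ 111.42°.
cos θ_min = 5/√30, so θ_min ≈ 24.09°.
|L| = ℏ√(5·6) = √30 ℏ ≈ 5.477ℏ.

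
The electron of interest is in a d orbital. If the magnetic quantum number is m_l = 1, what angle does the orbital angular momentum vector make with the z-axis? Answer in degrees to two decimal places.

θ ≈ 65.91°

A d state has l = 2.
|L| = ℏ√(l(l+1)) = √6 ℏ.
L_z = m_l ℏ = 1ℏ.
cos θ = L_z/|L| = 1/√6, so θ ≈ 65.91°.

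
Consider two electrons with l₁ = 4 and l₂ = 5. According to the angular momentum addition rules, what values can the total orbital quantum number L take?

Angular momentum addition gives L = |l₁ − l₂|, …, l₁ + l₂.
L ∈ {1, 2, 3, 4, 5, 6, 7, 8, 9}.

L = 1, 2, 3, 4, 5, 6, 7, 8, 9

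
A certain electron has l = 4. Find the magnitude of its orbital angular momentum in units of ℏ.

|L| = ℏ√(l(l+1)) = ℏ√(4·5) = 2√5 ℏ

|L| = 2√5 ℏ ≈ 4.472ℏ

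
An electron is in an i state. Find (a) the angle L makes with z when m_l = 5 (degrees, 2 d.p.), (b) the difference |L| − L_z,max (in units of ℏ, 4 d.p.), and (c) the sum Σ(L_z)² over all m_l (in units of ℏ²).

θ(m_l=5) ≈ 39.51°; |L|−L_z,max ≈ 0.4807ℏ; Σ(L_z)² = 182 ℏ²

For an i orbital, l = 6.
For m_l = 5: cos θ = 5/√42, θ ≈ 39.51°.
|L| − L_z,max = (√42 − 6)ℏ ≈ 0.4807ℏ.
Σ m_l² = 182, so Σ(L_z)² = 182 ℏ².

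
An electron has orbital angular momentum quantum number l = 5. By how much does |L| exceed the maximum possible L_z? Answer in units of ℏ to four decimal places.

|L| − L_z,max ≈ 0.4772ℏ

|L| = √30 ℏ ≈ 5.4772ℏ, while L_z,max = lℏ = 5ℏ.
The difference is (√30 − 5)ℏ ≈ 0.4772ℏ.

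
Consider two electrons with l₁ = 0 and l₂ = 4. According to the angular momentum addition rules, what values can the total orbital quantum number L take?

The total orbital quantum number L ranges from |l₁ − l₂| to l₁ + l₂ in integer steps.
Allowed values: L = 4.

L = 4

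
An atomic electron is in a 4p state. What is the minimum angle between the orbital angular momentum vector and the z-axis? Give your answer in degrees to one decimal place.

θ_min ≈ 45.0°

The 4p subshell has l = 1.
|L| = √(l(l+1)) ℏ = √2 ℏ.
The smallest angle corresponds to the largest L_z, i.e. m_l = l = 1, giving L_z = 1ℏ.
cos θ_min = 1/√2, so θ_min ≈ 45.0°.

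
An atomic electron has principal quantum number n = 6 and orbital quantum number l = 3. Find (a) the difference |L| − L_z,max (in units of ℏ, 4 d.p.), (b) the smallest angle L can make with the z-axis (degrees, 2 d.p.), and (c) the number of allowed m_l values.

|L|−L_z,max ≈ 0.4641ℏ; θ_min ≈ 30.00°; 7 values

|L| − L_z,max = (2√3 − 3)ℏ ≈ 0.4641ℏ.
cos θ_min = 3/√12, so θ_min ≈ 30.00°.
There are 2l+1 = 7 values of m_l.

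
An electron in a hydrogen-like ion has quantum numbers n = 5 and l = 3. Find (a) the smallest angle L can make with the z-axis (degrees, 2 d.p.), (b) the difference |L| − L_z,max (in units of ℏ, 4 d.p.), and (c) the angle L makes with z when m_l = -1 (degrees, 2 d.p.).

θ_min ≈ 30.00°; |L|−L_z,max ≈ 0.4641ℏ; θ(m_l=-1) ≈ 106.78°

cos θ_min = 3/√12, so θ_min ≈ 30.00°.
|L| − L_z,max = (2√3 − 3)ℏ ≈ 0.4641ℏ.
For m_l = -1: cos θ = -1/√12, θ ≈ 106.78°.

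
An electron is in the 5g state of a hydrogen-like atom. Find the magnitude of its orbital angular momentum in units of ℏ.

|L| = 2√5 ℏ ≈ 4.472ℏ

The 5g subshell has l = 4.
|L| = ℏ√(l(l+1)) = ℏ√(4·5) = 2√5 ℏ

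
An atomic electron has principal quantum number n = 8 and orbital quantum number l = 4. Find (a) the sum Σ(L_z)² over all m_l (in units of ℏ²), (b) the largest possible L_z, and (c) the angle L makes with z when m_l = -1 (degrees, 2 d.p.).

Σ m_l² = 60, so Σ(L_z)² = 60 ℏ².
L_z,max = lℏ = 4ℏ.
For m_l = -1: cos θ = -1/√20, θ ≈ 102.92°.

Σ(L_z)² = 60 ℏ²; L_z,max = 4ℏ; θ(m_l=-1) ≈ 102.92°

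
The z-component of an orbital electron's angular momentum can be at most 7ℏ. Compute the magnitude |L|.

Since max m_l = l, l = 7.
|L| = √(l(l+1)) ℏ = 2√14 ℏ.

|L| = 2√14 ℏ ≈ 7.483ℏ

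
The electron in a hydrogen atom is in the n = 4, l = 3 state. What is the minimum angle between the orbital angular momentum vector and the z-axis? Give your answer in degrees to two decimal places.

|L| = √(l(l+1)) ℏ = 2√3 ℏ.
The smallest angle corresponds to the largest L_z, i.e. m_l = l = 3, giving L_z = 3ℏ.
cos θ_min = 3/√12, so θ_min ≈ 30.00°.

θ_min ≈ 30.00°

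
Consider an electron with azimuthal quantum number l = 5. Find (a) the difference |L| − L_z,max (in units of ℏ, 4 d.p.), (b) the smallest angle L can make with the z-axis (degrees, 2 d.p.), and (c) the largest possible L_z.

|L| − L_z,max = (√30 − 5)ℏ ≈ 0.4772ℏ.
cos θ_min = 5/√30, so θ_min ≈ 24.09°.
L_z,max = lℏ = 5ℏ.

|L|−L_z,max ≈ 0.4772ℏ; θ_min ≈ 24.09°; L_z,max = 5ℏ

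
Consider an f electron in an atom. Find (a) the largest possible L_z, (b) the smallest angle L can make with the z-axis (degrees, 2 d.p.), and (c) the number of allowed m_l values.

L_z,max = 3ℏ; θ_min ≈ 30.00°; 7 values

For an f orbital, l = 3.
L_z,max = lℏ = 3ℏ.
cos θ_min = 3/√12, so θ_min ≈ 30.00°.
There are 2l+1 = 7 values of m_l.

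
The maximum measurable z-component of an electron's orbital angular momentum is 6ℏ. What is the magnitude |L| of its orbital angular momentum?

|L| = √42 ℏ ≈ 6.481ℏ

Since max m_l = l, l = 6.
|L| = √(l(l+1)) ℏ = √42 ℏ.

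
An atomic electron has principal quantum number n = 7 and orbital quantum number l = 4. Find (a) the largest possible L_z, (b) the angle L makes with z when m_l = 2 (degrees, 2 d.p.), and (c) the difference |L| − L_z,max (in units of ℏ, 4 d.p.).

L_z,max = 4ℏ; θ(m_l=2) ≈ 63.43°; |L|−L_z,max ≈ 0.4721ℏ

L_z,max = lℏ = 4ℏ.
For m_l = 2: cos θ = 2/√20, θ ≈ 63.43°.
|L| − L_z,max = (2√5 − 4)ℏ ≈ 0.4721ℏ.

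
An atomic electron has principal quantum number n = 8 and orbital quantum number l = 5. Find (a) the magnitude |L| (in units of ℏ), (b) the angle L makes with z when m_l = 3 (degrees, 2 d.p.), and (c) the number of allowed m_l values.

|L| = ℏ√(5·6) = √30 ℏ ≈ 5.477ℏ.
For m_l = 3: cos θ = 3/√30, θ ≈ 56.79°.
There are 2l+1 = 11 values of m_l.

|L| = √30 ℏ ≈ 5.477ℏ; θ(m_l=3) ≈ 56.79°; 11 values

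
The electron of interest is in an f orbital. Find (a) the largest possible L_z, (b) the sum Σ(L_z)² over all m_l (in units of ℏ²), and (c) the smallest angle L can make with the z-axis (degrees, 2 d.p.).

F corresponds to l = 3.
L_z,max = lℏ = 3ℏ.
Σ m_l² = 28, so Σ(L_z)² = 28 ℏ².
cos θ_min = 3/√12, so θ_min ≈ 30.00°.

L_z,max = 3ℏ; Σ(L_z)² = 28 ℏ²; θ_min ≈ 30.00°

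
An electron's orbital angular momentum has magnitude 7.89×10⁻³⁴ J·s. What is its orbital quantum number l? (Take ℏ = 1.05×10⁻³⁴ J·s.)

l = 7

In units of ℏ, |L| ≈ 7.514.
l(l+1) ≈ 7.514² ≈ 56.46, so l = 7.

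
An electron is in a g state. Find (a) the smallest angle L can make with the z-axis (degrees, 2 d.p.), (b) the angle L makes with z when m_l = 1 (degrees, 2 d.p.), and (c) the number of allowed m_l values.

θ_min ≈ 26.57°; θ(m_l=1) ≈ 77.08°; 9 values

G corresponds to l = 4.
cos θ_min = 4/√20, so θ_min ≈ 26.57°.
For m_l = 1: cos θ = 1/√20, θ ≈ 77.08°.
There are 2l+1 = 9 values of m_l.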